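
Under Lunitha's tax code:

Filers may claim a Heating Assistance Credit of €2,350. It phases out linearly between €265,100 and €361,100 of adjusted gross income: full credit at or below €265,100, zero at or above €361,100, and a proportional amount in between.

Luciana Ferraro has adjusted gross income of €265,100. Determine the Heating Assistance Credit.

€2,350

Heating Assistance Credit: €265,100 is at or below the €265,100 threshold, so the full €2,350 applies.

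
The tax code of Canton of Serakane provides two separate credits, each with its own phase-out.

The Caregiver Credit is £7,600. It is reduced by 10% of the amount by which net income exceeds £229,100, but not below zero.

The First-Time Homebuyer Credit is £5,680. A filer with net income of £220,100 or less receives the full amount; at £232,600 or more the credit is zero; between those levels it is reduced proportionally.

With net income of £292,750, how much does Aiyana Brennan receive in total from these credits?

£1,235

Caregiver Credit: 10% of the £63,650 excess over £229,100 is £6,365; credit = £7,600 − £6,365 = £1,235.
First-Time Homebuyer Credit: £292,750 is at or above £232,600, so the credit is £0.
Total: £1,235 + £0 = £1,235.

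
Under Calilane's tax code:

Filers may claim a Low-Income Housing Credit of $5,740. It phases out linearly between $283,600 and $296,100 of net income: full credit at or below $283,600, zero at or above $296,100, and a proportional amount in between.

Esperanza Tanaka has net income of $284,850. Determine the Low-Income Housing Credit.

$5,166

Low-Income Housing Credit: $284,850 is $1,250 into a $12,500 phase-out range, leaving 11,250/12,500 of the credit: $5,740 × 11,250/12,500 = $5,166.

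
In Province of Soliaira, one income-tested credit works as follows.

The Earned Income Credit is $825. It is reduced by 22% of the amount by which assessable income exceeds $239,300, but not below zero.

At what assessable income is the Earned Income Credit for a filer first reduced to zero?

$243,050

The credit falls by 22% of each dollar above $239,300, so it reaches zero when the excess is $825 / 22% = $3,750: income = $239,300 + $3,750 = $243,050.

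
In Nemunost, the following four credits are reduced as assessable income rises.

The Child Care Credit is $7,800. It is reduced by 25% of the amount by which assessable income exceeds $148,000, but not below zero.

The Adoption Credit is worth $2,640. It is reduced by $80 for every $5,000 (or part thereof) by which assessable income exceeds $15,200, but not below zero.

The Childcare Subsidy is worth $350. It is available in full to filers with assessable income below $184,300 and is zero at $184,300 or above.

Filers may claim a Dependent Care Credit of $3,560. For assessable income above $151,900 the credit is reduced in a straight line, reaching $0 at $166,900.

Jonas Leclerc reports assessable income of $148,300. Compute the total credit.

$12,115

Child Care Credit: 25% of the $300 excess over $148,000 is $75; credit = $7,800 − $75 = $7,725.
Adoption Credit: income exceeds $15,200 by $133,100, which is 27 full-or-partial $5,000 increments; reduction = 27 × $80 = $2,160, leaving $480.
Childcare Subsidy: $148,300 is below the $184,300 cutoff, so the full $350 applies.
Dependent Care Credit: $148,300 is at or below the $151,900 threshold, so the full $3,560 applies.
Total: $7,725 + $480 + $350 + $3,560 = $12,115.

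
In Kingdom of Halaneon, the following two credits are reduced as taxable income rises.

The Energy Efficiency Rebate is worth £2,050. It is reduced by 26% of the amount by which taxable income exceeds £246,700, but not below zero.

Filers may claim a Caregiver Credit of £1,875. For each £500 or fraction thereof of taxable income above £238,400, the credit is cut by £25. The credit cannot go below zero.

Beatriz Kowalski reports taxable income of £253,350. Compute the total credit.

£1,446

Energy Efficiency Rebate: 26% of the £6,650 excess over £246,700 is £1,729; credit = £2,050 − £1,729 = £321.
Caregiver Credit: income exceeds £238,400 by £14,950, which is 30 full-or-partial £500 increments; reduction = 30 × £25 = £750, leaving £1,125.
Total: £321 + £1,125 = £1,446.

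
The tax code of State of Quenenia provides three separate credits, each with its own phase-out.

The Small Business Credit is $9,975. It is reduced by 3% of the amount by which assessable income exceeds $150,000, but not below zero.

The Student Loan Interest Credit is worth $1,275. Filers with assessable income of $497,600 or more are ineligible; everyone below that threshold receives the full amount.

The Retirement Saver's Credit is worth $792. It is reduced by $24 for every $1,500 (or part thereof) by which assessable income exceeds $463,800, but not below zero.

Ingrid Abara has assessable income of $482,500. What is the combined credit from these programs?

$1,755

Small Business Credit: 3% of the $332,500 excess over $150,000 is $9,975 ≥ base, so the credit is $0.
Student Loan Interest Credit: $482,500 is below the $497,600 cutoff, so the full $1,275 applies.
Retirement Saver's Credit: income exceeds $463,800 by $18,700, which is 13 full-or-partial $1,500 increments; reduction = 13 × $24 = $312, leaving $480.
Total: $0 + $1,275 + $480 = $1,755.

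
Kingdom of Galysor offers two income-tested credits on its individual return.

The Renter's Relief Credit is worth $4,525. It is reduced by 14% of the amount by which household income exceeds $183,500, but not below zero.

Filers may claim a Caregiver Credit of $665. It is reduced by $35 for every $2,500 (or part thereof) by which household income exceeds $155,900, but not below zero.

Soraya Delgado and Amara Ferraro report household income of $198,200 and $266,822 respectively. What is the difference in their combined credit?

Soraya ($198,200): Renter's Relief Credit: 14% of the $14,700 excess over $183,500 is $2,058; credit = $4,525 − $2,058 = $2,467. Caregiver Credit: income exceeds $155,900 by $42,300, which is 17 full-or-partial $2,500 increments; reduction = 17 × $35 = $595, leaving $70. total $2,467 + $70 = $2,537
Amara ($266,822): Renter's Relief Credit: 14% of the $83,322 excess over $183,500 is $11,665.08 ≥ base, so the credit is $0. Caregiver Credit: income exceeds $155,900 by $110,922 → 45 increments × $35 = $1,575 ≥ base, so the credit is $0. total $0 + $0 = $0
Difference: |$2,537 − $0| = $2,537.

$2,537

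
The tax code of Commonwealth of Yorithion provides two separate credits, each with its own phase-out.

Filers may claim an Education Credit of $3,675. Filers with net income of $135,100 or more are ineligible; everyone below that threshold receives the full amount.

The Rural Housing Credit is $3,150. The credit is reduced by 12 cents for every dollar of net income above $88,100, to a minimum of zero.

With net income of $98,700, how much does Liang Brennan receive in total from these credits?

$5,553

Education Credit: $98,700 is below the $135,100 cutoff, so the full $3,675 applies.
Rural Housing Credit: 12% of the $10,600 excess over $88,100 is $1,272; credit = $3,150 − $1,272 = $1,878.
Total: $3,675 + $1,878 = $5,553.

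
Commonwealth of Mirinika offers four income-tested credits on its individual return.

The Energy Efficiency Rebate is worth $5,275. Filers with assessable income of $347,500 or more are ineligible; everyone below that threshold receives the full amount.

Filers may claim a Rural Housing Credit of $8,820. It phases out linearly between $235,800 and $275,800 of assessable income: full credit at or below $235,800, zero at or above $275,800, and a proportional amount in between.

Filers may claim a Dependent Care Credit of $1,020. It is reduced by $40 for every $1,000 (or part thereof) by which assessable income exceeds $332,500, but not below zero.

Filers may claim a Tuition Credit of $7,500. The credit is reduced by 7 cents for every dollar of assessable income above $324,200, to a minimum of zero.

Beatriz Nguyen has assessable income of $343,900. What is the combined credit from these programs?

$11,936

Energy Efficiency Rebate: $343,900 is below the $347,500 cutoff, so the full $5,275 applies.
Rural Housing Credit: $343,900 is at or above $275,800, so the credit is $0.
Dependent Care Credit: income exceeds $332,500 by $11,400, which is 12 full-or-partial $1,000 increments; reduction = 12 × $40 = $480, leaving $540.
Tuition Credit: 7% of the $19,700 excess over $324,200 is $1,379; credit = $7,500 − $1,379 = $6,121.
Total: $5,275 + $0 + $540 + $6,121 = $11,936.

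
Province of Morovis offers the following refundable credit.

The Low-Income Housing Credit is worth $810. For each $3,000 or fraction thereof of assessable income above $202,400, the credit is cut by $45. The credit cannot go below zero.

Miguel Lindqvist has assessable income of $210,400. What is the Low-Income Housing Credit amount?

Low-Income Housing Credit: income exceeds $202,400 by $8,000, which is 3 full-or-partial $3,000 increments; reduction = 3 × $45 = $135, leaving $675.

$675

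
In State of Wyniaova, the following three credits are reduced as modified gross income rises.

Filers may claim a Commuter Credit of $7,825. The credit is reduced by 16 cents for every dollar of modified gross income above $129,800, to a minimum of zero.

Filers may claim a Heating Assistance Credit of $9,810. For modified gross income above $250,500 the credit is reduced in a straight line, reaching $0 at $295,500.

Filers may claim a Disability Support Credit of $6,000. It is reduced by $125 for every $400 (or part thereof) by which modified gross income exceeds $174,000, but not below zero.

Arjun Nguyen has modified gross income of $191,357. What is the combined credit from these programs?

Commuter Credit: 16% of the $61,557 excess over $129,800 is $9,849.12 ≥ base, so the credit is $0.
Heating Assistance Credit: $191,357 is at or below the $250,500 threshold, so the full $9,810 applies.
Disability Support Credit: income exceeds $174,000 by $17,357, which is 44 full-or-partial $400 increments; reduction = 44 × $125 = $5,500, leaving $500.
Total: $0 + $9,810 + $500 = $10,310.

$10,310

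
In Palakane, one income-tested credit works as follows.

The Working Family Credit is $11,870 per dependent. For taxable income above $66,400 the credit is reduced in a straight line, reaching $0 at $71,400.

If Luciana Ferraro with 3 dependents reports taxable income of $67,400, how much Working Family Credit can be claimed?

Working Family Credit: base = 3 × $11,870 = $35,610. $67,400 is $1,000 into a $5,000 phase-out range, leaving 4,000/5,000 of the credit: $35,610 × 4,000/5,000 = $28,488.

$28,488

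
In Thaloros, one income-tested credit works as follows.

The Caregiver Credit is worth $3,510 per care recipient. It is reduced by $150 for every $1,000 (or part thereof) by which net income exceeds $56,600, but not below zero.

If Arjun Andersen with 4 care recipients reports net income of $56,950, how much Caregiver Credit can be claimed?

Caregiver Credit: base = 4 × $3,510 = $14,040. income exceeds $56,600 by $350, which is 1 full-or-partial $1,000 increment; reduction = 1 × $150 = $150, leaving $13,890.

$13,890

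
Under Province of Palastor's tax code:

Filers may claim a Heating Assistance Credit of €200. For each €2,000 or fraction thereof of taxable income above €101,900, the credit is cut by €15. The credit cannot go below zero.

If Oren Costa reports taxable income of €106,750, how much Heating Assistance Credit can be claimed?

Heating Assistance Credit: income exceeds €101,900 by €4,850, which is 3 full-or-partial €2,000 increments; reduction = 3 × €15 = €45, leaving €155.

€155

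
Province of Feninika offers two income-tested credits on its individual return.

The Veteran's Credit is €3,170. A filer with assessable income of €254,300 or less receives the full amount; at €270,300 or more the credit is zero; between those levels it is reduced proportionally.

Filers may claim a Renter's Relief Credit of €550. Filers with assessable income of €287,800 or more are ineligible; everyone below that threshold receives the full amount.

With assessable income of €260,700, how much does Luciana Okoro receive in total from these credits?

€2,452

Veteran's Credit: €260,700 is €6,400 into a €16,000 phase-out range, leaving 9,600/16,000 of the credit: €3,170 × 9,600/16,000 = €1,902.
Renter's Relief Credit: €260,700 is below the €287,800 cutoff, so the full €550 applies.
Total: €1,902 + €550 = €2,452.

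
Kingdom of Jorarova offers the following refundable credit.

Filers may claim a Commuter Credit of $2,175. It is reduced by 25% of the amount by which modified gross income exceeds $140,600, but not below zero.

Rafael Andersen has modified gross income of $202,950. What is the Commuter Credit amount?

Commuter Credit: 25% of the $62,350 excess over $140,600 is $15,587.50 ≥ base, so the credit is $0.

$0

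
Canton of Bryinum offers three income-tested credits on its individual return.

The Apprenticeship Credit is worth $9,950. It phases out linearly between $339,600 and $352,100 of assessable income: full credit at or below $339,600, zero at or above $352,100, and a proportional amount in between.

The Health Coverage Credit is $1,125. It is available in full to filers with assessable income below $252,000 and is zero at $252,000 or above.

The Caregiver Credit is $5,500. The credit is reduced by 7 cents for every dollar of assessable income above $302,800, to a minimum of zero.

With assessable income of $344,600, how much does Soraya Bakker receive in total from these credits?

Apprenticeship Credit: $344,600 is $5,000 into a $12,500 phase-out range, leaving 7,500/12,500 of the credit: $9,950 × 7,500/12,500 = $5,970.
Health Coverage Credit: $344,600 meets or exceeds the $252,000 cutoff, so the credit is $0.
Caregiver Credit: 7% of the $41,800 excess over $302,800 is $2,926; credit = $5,500 − $2,926 = $2,574.
Total: $5,970 + $0 + $2,574 = $8,544.

$8,544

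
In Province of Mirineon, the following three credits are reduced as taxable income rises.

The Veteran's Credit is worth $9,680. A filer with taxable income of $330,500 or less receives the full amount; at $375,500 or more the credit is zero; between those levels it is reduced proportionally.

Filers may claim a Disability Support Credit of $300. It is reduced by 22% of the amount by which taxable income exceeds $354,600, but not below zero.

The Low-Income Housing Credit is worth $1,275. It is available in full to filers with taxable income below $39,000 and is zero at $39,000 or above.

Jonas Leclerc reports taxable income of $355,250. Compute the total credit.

Veteran's Credit: $355,250 is $24,750 into a $45,000 phase-out range, leaving 20,250/45,000 of the credit: $9,680 × 20,250/45,000 = $4,356.
Disability Support Credit: 22% of the $650 excess over $354,600 is $143; credit = $300 − $143 = $157.
Low-Income Housing Credit: $355,250 meets or exceeds the $39,000 cutoff, so the credit is $0.
Total: $4,356 + $157 + $0 = $4,513.

$4,513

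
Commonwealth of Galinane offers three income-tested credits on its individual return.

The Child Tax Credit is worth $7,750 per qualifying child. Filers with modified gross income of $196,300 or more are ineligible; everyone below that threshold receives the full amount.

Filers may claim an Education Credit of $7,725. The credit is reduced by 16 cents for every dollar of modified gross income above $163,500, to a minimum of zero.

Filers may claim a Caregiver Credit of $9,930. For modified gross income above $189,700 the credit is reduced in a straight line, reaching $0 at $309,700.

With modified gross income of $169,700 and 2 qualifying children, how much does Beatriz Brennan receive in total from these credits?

Child Tax Credit: base = 2 × $7,750 = $15,500. $169,700 is below the $196,300 cutoff, so the full $15,500 applies.
Education Credit: 16% of the $6,200 excess over $163,500 is $992; credit = $7,725 − $992 = $6,733.
Caregiver Credit: $169,700 is at or below the $189,700 threshold, so the full $9,930 applies.
Total: $15,500 + $6,733 + $9,930 = $32,163.

$32,163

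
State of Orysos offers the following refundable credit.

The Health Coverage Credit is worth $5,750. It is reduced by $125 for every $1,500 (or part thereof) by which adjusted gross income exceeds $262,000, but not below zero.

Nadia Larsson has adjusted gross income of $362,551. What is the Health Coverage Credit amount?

Health Coverage Credit: income exceeds $262,000 by $100,551 → 68 increments × $125 = $8,500 ≥ base, so the credit is $0.

$0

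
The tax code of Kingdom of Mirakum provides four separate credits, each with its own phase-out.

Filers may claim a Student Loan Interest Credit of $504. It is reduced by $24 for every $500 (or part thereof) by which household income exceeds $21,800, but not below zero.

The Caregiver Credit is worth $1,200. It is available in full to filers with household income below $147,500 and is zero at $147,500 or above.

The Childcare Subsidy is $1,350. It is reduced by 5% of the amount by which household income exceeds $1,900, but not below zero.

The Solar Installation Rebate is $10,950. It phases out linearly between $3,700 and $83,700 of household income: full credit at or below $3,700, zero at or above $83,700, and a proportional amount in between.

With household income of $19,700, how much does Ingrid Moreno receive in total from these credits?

Student Loan Interest Credit: $19,700 is at or below the $21,800 threshold, so the full $504 applies.
Caregiver Credit: $19,700 is below the $147,500 cutoff, so the full $1,200 applies.
Childcare Subsidy: 5% of the $17,800 excess over $1,900 is $890; credit = $1,350 − $890 = $460.
Solar Installation Rebate: $19,700 is $16,000 into a $80,000 phase-out range, leaving 64,000/80,000 of the credit: $10,950 × 64,000/80,000 = $8,760.
Total: $504 + $1,200 + $460 + $8,760 = $10,924.

$10,924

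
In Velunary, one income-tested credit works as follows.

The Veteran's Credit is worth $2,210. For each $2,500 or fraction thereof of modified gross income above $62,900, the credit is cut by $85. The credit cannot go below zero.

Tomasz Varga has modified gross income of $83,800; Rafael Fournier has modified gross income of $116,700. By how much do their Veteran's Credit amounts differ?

$1,105

Tomasz ($83,800): Veteran's Credit: income exceeds $62,900 by $20,900, which is 9 full-or-partial $2,500 increments; reduction = 9 × $85 = $765, leaving $1,445.
Rafael ($116,700): Veteran's Credit: income exceeds $62,900 by $53,800, which is 22 full-or-partial $2,500 increments; reduction = 22 × $85 = $1,870, leaving $340.
Difference: |$1,445 − $340| = $1,105.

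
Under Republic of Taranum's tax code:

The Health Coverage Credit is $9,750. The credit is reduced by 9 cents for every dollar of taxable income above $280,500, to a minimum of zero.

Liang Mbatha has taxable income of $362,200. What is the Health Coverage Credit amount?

Health Coverage Credit: 9% of the $81,700 excess over $280,500 is $7,353; credit = $9,750 − $7,353 = $2,397.

$2,397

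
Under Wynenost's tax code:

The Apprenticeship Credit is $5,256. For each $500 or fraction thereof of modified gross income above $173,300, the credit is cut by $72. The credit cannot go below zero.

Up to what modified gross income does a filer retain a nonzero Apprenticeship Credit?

$209,300

After 72 increments the reduction is 72 × $72 = $5,184, leaving $72; one more increment wipes it out. Increment 72 ends at excess 72 × $500 = $36,000, so the highest qualifying income is $173,300 + $36,000 = $209,300.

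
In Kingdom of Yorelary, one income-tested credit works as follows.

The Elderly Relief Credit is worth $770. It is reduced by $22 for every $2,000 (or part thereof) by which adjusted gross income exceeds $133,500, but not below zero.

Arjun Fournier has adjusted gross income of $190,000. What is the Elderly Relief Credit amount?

Elderly Relief Credit: income exceeds $133,500 by $56,500, which is 29 full-or-partial $2,000 increments; reduction = 29 × $22 = $638, leaving $132.

$132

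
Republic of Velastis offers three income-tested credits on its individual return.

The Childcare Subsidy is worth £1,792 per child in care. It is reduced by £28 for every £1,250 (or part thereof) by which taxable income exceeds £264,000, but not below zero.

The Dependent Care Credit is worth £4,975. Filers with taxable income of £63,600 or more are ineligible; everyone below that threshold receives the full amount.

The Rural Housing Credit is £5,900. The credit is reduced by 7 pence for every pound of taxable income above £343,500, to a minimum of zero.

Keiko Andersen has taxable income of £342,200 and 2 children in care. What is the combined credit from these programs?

£7,720

Childcare Subsidy: base = 2 × £1,792 = £3,584. income exceeds £264,000 by £78,200, which is 63 full-or-partial £1,250 increments; reduction = 63 × £28 = £1,764, leaving £1,820.
Dependent Care Credit: £342,200 meets or exceeds the £63,600 cutoff, so the credit is £0.
Rural Housing Credit: £342,200 is at or below the £343,500 threshold, so the full £5,900 applies.
Total: £1,820 + £0 + £5,900 = £7,720.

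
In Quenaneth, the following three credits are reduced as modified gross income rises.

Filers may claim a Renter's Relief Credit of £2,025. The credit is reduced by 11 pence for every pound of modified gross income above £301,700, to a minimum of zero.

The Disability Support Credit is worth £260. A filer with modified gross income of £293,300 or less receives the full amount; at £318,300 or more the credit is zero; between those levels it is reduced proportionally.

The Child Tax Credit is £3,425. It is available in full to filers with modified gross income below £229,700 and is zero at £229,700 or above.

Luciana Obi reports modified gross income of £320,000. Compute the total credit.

£12

Renter's Relief Credit: 11% of the £18,300 excess over £301,700 is £2,013; credit = £2,025 − £2,013 = £12.
Disability Support Credit: £320,000 is at or above £318,300, so the credit is £0.
Child Tax Credit: £320,000 meets or exceeds the £229,700 cutoff, so the credit is £0.
Total: £12 + £0 + £0 = £12.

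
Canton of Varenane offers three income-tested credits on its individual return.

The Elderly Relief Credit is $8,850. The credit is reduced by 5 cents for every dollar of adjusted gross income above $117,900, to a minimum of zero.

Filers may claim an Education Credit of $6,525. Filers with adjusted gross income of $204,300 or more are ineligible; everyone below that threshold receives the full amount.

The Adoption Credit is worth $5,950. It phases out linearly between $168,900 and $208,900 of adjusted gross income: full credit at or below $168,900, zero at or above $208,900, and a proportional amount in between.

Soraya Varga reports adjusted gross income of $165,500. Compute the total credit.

$18,945

Elderly Relief Credit: 5% of the $47,600 excess over $117,900 is $2,380; credit = $8,850 − $2,380 = $6,470.
Education Credit: $165,500 is below the $204,300 cutoff, so the full $6,525 applies.
Adoption Credit: $165,500 is at or below the $168,900 threshold, so the full $5,950 applies.
Total: $6,470 + $6,525 + $5,950 = $18,945.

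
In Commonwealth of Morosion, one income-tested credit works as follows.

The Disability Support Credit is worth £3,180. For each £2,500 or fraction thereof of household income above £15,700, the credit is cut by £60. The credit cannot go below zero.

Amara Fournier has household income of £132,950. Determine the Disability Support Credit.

£360

Disability Support Credit: income exceeds £15,700 by £117,250, which is 47 full-or-partial £2,500 increments; reduction = 47 × £60 = £2,820, leaving £360.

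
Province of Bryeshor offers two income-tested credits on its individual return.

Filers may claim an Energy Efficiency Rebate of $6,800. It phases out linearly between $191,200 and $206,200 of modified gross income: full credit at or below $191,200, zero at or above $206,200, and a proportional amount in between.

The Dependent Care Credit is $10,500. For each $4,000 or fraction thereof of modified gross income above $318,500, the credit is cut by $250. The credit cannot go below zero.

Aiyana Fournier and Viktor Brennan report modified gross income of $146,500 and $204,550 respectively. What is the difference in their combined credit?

$6,052

Aiyana ($146,500): Energy Efficiency Rebate: $146,500 is at or below the $191,200 threshold, so the full $6,800 applies. Dependent Care Credit: $146,500 is at or below the $318,500 threshold, so the full $10,500 applies. total $6,800 + $10,500 = $17,300
Viktor ($204,550): Energy Efficiency Rebate: $204,550 is $13,350 into a $15,000 phase-out range, leaving 1,650/15,000 of the credit: $6,800 × 1,650/15,000 = $748. Dependent Care Credit: $204,550 is at or below the $318,500 threshold, so the full $10,500 applies. total $748 + $10,500 = $11,248
Difference: |$17,300 − $11,248| = $6,052.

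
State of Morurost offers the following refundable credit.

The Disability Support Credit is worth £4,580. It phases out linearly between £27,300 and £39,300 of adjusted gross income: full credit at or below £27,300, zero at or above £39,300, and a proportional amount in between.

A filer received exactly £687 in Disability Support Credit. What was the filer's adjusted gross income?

£37,500

£687 is 687/4,580 of the full £4,580, so 3,893/4,580 of the £12,000 range has been used: income = £27,300 + £12,000 × 3,893/4,580 = £37,500.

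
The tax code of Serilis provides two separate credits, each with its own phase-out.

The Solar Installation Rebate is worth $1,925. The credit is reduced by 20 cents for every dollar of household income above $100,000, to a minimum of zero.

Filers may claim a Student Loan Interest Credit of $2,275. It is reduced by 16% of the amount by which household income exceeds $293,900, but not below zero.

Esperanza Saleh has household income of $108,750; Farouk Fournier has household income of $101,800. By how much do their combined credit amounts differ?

$1,390

Esperanza ($108,750): Solar Installation Rebate: 20% of the $8,750 excess over $100,000 is $1,750; credit = $1,925 − $1,750 = $175. Student Loan Interest Credit: $108,750 is at or below the $293,900 threshold, so the full $2,275 applies. total $175 + $2,275 = $2,450
Farouk ($101,800): Solar Installation Rebate: 20% of the $1,800 excess over $100,000 is $360; credit = $1,925 − $360 = $1,565. Student Loan Interest Credit: $101,800 is at or below the $293,900 threshold, so the full $2,275 applies. total $1,565 + $2,275 = $3,840
Difference: |$2,450 − $3,840| = $1,390.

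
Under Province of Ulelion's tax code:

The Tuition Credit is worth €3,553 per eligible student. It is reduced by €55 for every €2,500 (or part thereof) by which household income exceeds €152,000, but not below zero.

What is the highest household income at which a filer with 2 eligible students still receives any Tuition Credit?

Full credit = 2 × €3,553 = €7,106.
After 129 increments the reduction is 129 × €55 = €7,095, leaving €11; one more increment wipes it out. Increment 129 ends at excess 129 × €2,500 = €322,500, so the highest qualifying income is €152,000 + €322,500 = €474,500.

€474,500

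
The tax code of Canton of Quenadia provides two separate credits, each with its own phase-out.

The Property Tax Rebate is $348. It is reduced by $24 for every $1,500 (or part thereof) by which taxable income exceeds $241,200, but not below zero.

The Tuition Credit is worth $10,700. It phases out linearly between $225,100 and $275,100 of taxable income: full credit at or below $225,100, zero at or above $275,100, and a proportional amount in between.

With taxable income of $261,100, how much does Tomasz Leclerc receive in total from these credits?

Property Tax Rebate: income exceeds $241,200 by $19,900, which is 14 full-or-partial $1,500 increments; reduction = 14 × $24 = $336, leaving $12.
Tuition Credit: $261,100 is $36,000 into a $50,000 phase-out range, leaving 14,000/50,000 of the credit: $10,700 × 14,000/50,000 = $2,996.
Total: $12 + $2,996 = $3,008.

$3,008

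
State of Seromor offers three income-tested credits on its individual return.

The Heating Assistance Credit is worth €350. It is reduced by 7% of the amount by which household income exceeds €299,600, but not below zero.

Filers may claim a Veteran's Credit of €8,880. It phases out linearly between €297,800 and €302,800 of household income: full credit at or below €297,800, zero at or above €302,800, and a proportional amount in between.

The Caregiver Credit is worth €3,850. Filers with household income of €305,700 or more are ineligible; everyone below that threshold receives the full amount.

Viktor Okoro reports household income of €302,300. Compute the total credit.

€4,899

Heating Assistance Credit: 7% of the €2,700 excess over €299,600 is €189; credit = €350 − €189 = €161.
Veteran's Credit: €302,300 is €4,500 into a €5,000 phase-out range, leaving 500/5,000 of the credit: €8,880 × 500/5,000 = €888.
Caregiver Credit: €302,300 is below the €305,700 cutoff, so the full €3,850 applies.
Total: €161 + €888 + €3,850 = €4,899.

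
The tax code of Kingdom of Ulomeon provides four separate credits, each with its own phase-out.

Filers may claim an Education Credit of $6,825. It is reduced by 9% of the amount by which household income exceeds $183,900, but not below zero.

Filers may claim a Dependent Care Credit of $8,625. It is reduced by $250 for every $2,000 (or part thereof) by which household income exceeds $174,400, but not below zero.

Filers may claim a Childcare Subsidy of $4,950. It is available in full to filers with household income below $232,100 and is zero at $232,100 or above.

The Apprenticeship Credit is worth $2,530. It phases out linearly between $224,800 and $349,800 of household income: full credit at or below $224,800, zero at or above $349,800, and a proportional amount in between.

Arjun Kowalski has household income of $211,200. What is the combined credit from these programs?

$15,723

Education Credit: 9% of the $27,300 excess over $183,900 is $2,457; credit = $6,825 − $2,457 = $4,368.
Dependent Care Credit: income exceeds $174,400 by $36,800, which is 19 full-or-partial $2,000 increments; reduction = 19 × $250 = $4,750, leaving $3,875.
Childcare Subsidy: $211,200 is below the $232,100 cutoff, so the full $4,950 applies.
Apprenticeship Credit: $211,200 is at or below the $224,800 threshold, so the full $2,530 applies.
Total: $4,368 + $3,875 + $4,950 + $2,530 = $15,723.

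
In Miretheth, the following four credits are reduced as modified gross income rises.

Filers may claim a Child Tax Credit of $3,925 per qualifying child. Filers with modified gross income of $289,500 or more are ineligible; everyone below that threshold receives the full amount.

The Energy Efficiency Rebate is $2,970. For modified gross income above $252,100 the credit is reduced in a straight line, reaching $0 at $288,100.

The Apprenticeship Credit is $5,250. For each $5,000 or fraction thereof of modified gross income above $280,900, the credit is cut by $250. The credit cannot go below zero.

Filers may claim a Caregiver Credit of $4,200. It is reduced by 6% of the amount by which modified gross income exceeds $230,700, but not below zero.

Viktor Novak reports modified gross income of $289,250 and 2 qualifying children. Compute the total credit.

Child Tax Credit: base = 2 × $3,925 = $7,850. $289,250 is below the $289,500 cutoff, so the full $7,850 applies.
Energy Efficiency Rebate: $289,250 is at or above $288,100, so the credit is $0.
Apprenticeship Credit: income exceeds $280,900 by $8,350, which is 2 full-or-partial $5,000 increments; reduction = 2 × $250 = $500, leaving $4,750.
Caregiver Credit: 6% of the $58,550 excess over $230,700 is $3,513; credit = $4,200 − $3,513 = $687.
Total: $7,850 + $0 + $4,750 + $687 = $13,287.

$13,287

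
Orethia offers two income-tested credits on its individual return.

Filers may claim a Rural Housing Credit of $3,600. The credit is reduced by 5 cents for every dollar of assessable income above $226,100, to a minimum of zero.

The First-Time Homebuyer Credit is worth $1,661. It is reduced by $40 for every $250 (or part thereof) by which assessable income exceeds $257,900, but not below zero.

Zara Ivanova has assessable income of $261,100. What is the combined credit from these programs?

Rural Housing Credit: 5% of the $35,000 excess over $226,100 is $1,750; credit = $3,600 − $1,750 = $1,850.
First-Time Homebuyer Credit: income exceeds $257,900 by $3,200, which is 13 full-or-partial $250 increments; reduction = 13 × $40 = $520, leaving $1,141.
Total: $1,850 + $1,141 = $2,991.

$2,991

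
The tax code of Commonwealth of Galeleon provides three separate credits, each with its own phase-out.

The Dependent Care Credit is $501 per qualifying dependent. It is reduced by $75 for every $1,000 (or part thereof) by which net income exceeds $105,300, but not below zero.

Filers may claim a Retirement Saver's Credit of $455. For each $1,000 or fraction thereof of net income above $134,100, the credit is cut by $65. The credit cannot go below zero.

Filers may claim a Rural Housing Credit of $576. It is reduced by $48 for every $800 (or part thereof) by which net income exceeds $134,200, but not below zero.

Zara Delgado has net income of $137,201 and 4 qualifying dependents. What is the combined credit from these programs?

Dependent Care Credit: base = 4 × $501 = $2,004. income exceeds $105,300 by $31,901 → 32 increments × $75 = $2,400 ≥ base, so the credit is $0.
Retirement Saver's Credit: income exceeds $134,100 by $3,101, which is 4 full-or-partial $1,000 increments; reduction = 4 × $65 = $260, leaving $195.
Rural Housing Credit: income exceeds $134,200 by $3,001, which is 4 full-or-partial $800 increments; reduction = 4 × $48 = $192, leaving $384.
Total: $0 + $195 + $384 = $579.

$579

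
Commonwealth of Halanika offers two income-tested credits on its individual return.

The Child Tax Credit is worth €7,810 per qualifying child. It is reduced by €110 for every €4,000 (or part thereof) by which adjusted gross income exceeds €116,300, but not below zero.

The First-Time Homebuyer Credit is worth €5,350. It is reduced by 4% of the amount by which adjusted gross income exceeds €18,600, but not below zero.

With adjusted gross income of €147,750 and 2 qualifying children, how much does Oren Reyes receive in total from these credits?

€14,924

Child Tax Credit: base = 2 × €7,810 = €15,620. income exceeds €116,300 by €31,450, which is 8 full-or-partial €4,000 increments; reduction = 8 × €110 = €880, leaving €14,740.
First-Time Homebuyer Credit: 4% of the €129,150 excess over €18,600 is €5,166; credit = €5,350 − €5,166 = €184.
Total: €14,740 + €184 = €14,924.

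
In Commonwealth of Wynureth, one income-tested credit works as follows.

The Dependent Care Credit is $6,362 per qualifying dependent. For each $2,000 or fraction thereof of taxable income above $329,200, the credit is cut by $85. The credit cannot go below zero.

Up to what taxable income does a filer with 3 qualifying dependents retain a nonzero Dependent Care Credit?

$777,200

Full credit = 3 × $6,362 = $19,086.
After 224 increments the reduction is 224 × $85 = $19,040, leaving $46; one more increment wipes it out. Increment 224 ends at excess 224 × $2,000 = $448,000, so the highest qualifying income is $329,200 + $448,000 = $777,200.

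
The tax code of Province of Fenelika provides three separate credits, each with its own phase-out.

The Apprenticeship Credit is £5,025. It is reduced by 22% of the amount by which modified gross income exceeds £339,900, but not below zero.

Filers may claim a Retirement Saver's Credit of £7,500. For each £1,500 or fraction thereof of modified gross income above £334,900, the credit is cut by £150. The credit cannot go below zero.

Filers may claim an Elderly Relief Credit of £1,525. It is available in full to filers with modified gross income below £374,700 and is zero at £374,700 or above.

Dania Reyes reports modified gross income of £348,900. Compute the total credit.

£10,570

Apprenticeship Credit: 22% of the £9,000 excess over £339,900 is £1,980; credit = £5,025 − £1,980 = £3,045.
Retirement Saver's Credit: income exceeds £334,900 by £14,000, which is 10 full-or-partial £1,500 increments; reduction = 10 × £150 = £1,500, leaving £6,000.
Elderly Relief Credit: £348,900 is below the £374,700 cutoff, so the full £1,525 applies.
Total: £3,045 + £6,000 + £1,525 = £10,570.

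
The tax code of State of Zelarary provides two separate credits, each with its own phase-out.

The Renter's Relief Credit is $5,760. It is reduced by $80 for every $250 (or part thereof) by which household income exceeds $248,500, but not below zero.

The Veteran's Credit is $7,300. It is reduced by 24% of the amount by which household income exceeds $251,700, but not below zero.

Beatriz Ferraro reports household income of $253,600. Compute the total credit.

Renter's Relief Credit: income exceeds $248,500 by $5,100, which is 21 full-or-partial $250 increments; reduction = 21 × $80 = $1,680, leaving $4,080.
Veteran's Credit: 24% of the $1,900 excess over $251,700 is $456; credit = $7,300 − $456 = $6,844.
Total: $4,080 + $6,844 = $10,924.

$10,924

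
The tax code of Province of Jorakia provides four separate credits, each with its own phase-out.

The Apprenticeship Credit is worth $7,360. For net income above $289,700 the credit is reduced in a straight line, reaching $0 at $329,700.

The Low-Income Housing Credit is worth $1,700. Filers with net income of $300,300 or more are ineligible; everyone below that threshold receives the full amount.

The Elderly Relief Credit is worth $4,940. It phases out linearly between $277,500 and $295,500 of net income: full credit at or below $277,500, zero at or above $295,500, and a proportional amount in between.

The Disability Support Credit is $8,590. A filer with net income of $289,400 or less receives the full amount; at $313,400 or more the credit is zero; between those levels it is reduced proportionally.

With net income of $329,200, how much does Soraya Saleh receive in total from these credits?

$92

Apprenticeship Credit: $329,200 is $39,500 into a $40,000 phase-out range, leaving 500/40,000 of the credit: $7,360 × 500/40,000 = $92.
Low-Income Housing Credit: $329,200 meets or exceeds the $300,300 cutoff, so the credit is $0.
Elderly Relief Credit: $329,200 is at or above $295,500, so the credit is $0.
Disability Support Credit: $329,200 is at or above $313,400, so the credit is $0.
Total: $92 + $0 + $0 + $0 = $92.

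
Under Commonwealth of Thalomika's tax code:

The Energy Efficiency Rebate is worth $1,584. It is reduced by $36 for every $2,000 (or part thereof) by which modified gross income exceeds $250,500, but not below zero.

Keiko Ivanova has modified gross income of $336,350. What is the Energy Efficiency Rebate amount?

Energy Efficiency Rebate: income exceeds $250,500 by $85,850, which is 43 full-or-partial $2,000 increments; reduction = 43 × $36 = $1,548, leaving $36.

$36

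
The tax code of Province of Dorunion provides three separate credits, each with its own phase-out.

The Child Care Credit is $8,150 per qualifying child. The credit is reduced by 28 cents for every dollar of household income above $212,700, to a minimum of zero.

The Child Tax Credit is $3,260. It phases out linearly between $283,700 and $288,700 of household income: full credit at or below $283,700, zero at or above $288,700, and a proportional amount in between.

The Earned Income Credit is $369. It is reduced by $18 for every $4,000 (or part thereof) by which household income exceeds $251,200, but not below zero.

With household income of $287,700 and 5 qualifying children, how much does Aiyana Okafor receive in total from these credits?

$20,591

Child Care Credit: base = 5 × $8,150 = $40,750. 28% of the $75,000 excess over $212,700 is $21,000; credit = $40,750 − $21,000 = $19,750.
Child Tax Credit: $287,700 is $4,000 into a $5,000 phase-out range, leaving 1,000/5,000 of the credit: $3,260 × 1,000/5,000 = $652.
Earned Income Credit: income exceeds $251,200 by $36,500, which is 10 full-or-partial $4,000 increments; reduction = 10 × $18 = $180, leaving $189.
Total: $19,750 + $652 + $189 = $20,591.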